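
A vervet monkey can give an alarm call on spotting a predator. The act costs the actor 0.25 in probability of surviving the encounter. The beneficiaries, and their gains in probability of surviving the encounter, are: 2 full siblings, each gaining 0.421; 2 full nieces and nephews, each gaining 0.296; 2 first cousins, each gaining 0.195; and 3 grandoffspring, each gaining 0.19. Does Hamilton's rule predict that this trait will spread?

Yes

Hamilton's rule: the trait is favored when the sum of r·B over every recipient exceeds the actor's cost C.
r to a full sibling = 1/2 (full sibs share both parents — two paths of length 2: r = 2·(1/2)^2 = 1/2).
r to a full niece or nephew = 1/4 (full aunt/uncle↔niece/nephew: two paths of length 3 through the shared grandparent pair: r = 2·(1/2)^3 = 1/4).
r to a first cousin = 1/8 (first cousins share one grandparent pair — two paths of length 4: r = 2·(1/2)^4 = 1/8).
r to a grandoffspring = 1/4 (two parent–offspring links: r = (1/2)^2 = 1/4).
Summing one r·B term per recipient: 2·0.5·0.421 + 2·0.25·0.296 + 2·0.125·0.195 + 3·0.25·0.19 = 0.76025.
0.76025 > 0.25: the indirect benefit exceeds the cost.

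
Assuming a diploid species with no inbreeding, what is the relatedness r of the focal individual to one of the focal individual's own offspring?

0.5

Each parent–offspring link contributes a factor of 1/2, and independent paths through distinct common ancestors add.
One parent–offspring link: r = (1/2)^1 = 1/2.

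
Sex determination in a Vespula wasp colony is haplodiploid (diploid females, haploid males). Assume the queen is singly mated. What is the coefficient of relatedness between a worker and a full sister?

Haplodiploid full sisters inherit their father's entire haploid genome identically (contributing 1/2) and on average half of their mother's contribution (1/2 · 1/2 = 1/4); r = 1/2 + 1/4 = 3/4.

0.75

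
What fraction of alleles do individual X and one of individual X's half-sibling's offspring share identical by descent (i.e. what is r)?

Each parent–offspring link contributes a factor of 1/2, and independent paths through distinct common ancestors add.
Half-aunt/uncle↔niece/nephew: one path of length 3: r = (1/2)^3 = 1/8.

0.125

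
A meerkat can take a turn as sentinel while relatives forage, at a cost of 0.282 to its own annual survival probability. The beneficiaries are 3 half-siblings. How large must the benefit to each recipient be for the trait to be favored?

0.376

r to a half-sibling = 0.25 (half-sibs share one parent — one path of length 2: r = (1/2)^2 = 1/4).
Hamilton's rule with n recipients of equal r: n·r·B > C, so B > C/(n·r) = 0.282/(3·0.25) = 0.376.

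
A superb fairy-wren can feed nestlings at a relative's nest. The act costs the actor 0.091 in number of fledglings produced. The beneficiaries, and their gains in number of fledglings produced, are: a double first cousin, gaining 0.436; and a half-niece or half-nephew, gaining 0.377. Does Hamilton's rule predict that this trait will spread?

Hamilton's rule: the trait is favored when the sum of r·B over every recipient exceeds the actor's cost C.
r to a double first cousin = 1/4 (double first cousins share both grandparent pairs — four paths of length 4: r = 4·(1/2)^4 = 1/4).
r to a half-niece or half-nephew = 1/8 (half-aunt/uncle↔niece/nephew: one path of length 3: r = (1/2)^3 = 1/8).
Summing one r·B term per recipient: 1·0.25·0.436 + 1·0.125·0.377 = 0.156125.
0.156125 > 0.091: the indirect benefit exceeds the cost.

Yes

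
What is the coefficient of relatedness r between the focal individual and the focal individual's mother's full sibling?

Each parent–offspring link contributes a factor of 1/2, and independent paths through distinct common ancestors add.
Full aunt/uncle↔niece/nephew: two paths of length 3 through the shared grandparent pair: r = 2·(1/2)^3 = 1/4.

0.25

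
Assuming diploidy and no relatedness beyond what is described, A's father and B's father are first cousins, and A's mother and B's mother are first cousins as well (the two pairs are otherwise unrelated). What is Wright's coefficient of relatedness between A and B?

0.0625

Wright's path rule: contributions from independent ancestry routes add.
A and B are related in two ways: second cousins through their fathers (r = 1/32) and second cousins through their mothers (r = 1/32).
r = 1/32 + 1/32 = 0.0625.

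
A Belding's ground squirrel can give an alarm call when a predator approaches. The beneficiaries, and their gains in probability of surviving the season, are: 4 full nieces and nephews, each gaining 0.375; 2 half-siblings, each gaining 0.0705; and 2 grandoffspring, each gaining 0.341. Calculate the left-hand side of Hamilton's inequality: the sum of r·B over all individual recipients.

0.58075

r to a full niece or nephew = 0.25 (full aunt/uncle↔niece/nephew: two paths of length 3 through the shared grandparent pair: r = 2·(1/2)^3 = 1/4).
r to a half-sibling = 0.25 (half-sibs share one parent — one path of length 2: r = (1/2)^2 = 1/4).
r to a grandoffspring = 1/4 (two parent–offspring links: r = (1/2)^2 = 1/4).
Summing one r·B term per recipient: 4·0.25·0.375 + 2·0.25·0.0705 + 2·0.25·0.341 = 0.58075.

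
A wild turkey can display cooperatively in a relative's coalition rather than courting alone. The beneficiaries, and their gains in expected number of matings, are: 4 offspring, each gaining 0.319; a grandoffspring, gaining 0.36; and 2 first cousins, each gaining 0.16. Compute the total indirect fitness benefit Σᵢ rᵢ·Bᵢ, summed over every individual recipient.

r to an offspring = 1/2 (one parent–offspring link: r = (1/2)^1 = 1/2).
r to a grandoffspring = 0.25 (two parent–offspring links: r = (1/2)^2 = 1/4).
r to a first cousin = 0.125 (first cousins share one grandparent pair — two paths of length 4: r = 2·(1/2)^4 = 1/8).
Summing one r·B term per recipient: 4·0.5·0.319 + 1·0.25·0.36 + 2·0.125·0.16 = 0.768.

0.768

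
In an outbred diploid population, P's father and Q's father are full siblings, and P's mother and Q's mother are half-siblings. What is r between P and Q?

0.1875

With two independent routes of shared ancestry, r is the sum of the two contributions.
P and Q are related in two ways: first cousins through their fathers (r = 1/8) and half first cousins through their mothers (r = 1/16).
r = 1/8 + 1/16 = 0.1875.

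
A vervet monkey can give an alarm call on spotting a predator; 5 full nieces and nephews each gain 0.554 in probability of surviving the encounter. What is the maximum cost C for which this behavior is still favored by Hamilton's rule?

r to a full niece or nephew = 0.25 (full aunt/uncle↔niece/nephew: two paths of length 3 through the shared grandparent pair: r = 2·(1/2)^3 = 1/4).
Hamilton's rule: n·r·B > C, so the trait is favored while C < n·r·B = 5·0.25·0.554 = 0.6925.

0.6925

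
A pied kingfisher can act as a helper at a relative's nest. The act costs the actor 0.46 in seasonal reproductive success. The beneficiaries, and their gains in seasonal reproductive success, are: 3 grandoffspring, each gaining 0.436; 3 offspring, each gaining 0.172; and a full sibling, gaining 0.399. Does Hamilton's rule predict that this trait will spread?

Hamilton's rule: the trait is favored when the sum of r·B over every recipient exceeds the actor's cost C.
r to a grandoffspring = 0.25 (two parent–offspring links: r = (1/2)^2 = 1/4).
r to an offspring = 1/2 (one parent–offspring link: r = (1/2)^1 = 1/2).
r to a full sibling = 0.5 (full sibs share both parents — two paths of length 2: r = 2·(1/2)^2 = 1/2).
Summing one r·B term per recipient: 3·0.25·0.436 + 3·0.5·0.172 + 1·0.5·0.399 = 0.7845.
0.7845 > 0.46: the indirect benefit exceeds the cost.

Yes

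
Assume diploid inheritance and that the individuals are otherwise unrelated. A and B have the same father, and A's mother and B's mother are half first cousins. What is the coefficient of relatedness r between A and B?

0.265625

Relatedness sums over independent paths through distinct common ancestors.
A and B are related in two ways: half-sibs through their shared father (r = 1/4) and half second cousins through their mothers (r = 1/64).
r = 1/4 + 1/64 = 0.265625.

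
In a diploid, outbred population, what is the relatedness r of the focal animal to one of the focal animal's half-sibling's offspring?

0.125

Each parent–offspring link contributes a factor of 1/2, and independent paths through distinct common ancestors add.
Half-aunt/uncle↔niece/nephew: one path of length 3: r = (1/2)^3 = 1/8.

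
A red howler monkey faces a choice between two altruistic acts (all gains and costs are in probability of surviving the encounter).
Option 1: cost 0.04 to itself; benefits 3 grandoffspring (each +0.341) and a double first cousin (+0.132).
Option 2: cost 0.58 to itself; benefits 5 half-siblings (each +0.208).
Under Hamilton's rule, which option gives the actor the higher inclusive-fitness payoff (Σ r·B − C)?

Option 1

Option 1: r to a grandoffspring = 0.25.
Option 1: r to a double first cousin = 0.25.
Option 1: Σ r·B − C = (3·0.25·0.341 + 1·0.25·0.132) − 0.04 = 0.24875.
Option 2: r to a half-sibling = 0.25.
Option 2: Σ r·B − C = (5·0.25·0.208) − 0.58 = -0.32.
Option 1 has the higher net inclusive-fitness payoff.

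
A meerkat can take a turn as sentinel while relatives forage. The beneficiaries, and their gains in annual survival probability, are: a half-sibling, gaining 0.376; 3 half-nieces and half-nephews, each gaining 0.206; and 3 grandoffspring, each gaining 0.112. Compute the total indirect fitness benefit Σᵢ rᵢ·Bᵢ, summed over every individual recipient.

r to a half-sibling = 0.25 (half-sibs share one parent — one path of length 2: r = (1/2)^2 = 1/4).
r to a half-niece or half-nephew = 1/8 (half-aunt/uncle↔niece/nephew: one path of length 3: r = (1/2)^3 = 1/8).
r to a grandoffspring = 0.25 (two parent–offspring links: r = (1/2)^2 = 1/4).
Summing one r·B term per recipient: 1·0.25·0.376 + 3·0.125·0.206 + 3·0.25·0.112 = 0.25525.

0.25525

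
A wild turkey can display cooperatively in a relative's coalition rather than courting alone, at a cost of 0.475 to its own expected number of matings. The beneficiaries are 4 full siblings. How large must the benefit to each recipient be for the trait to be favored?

r to a full sibling = 1/2 (full sibs share both parents — two paths of length 2: r = 2·(1/2)^2 = 1/2).
Hamilton's rule with n recipients of equal r: n·r·B > C, so B > C/(n·r) = 0.475/(4·0.5) = 0.2375.

0.2375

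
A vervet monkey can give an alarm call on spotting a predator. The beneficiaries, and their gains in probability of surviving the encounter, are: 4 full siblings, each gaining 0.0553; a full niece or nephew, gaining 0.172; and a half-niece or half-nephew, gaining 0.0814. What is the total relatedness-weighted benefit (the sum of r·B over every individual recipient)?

0.163775

r to a full sibling = 1/2 (full sibs share both parents — two paths of length 2: r = 2·(1/2)^2 = 1/2).
r to a full niece or nephew = 1/4 (full aunt/uncle↔niece/nephew: two paths of length 3 through the shared grandparent pair: r = 2·(1/2)^3 = 1/4).
r to a half-niece or half-nephew = 1/8 (half-aunt/uncle↔niece/nephew: one path of length 3: r = (1/2)^3 = 1/8).
Summing one r·B term per recipient: 4·0.5·0.0553 + 1·0.25·0.172 + 1·0.125·0.0814 = 0.163775.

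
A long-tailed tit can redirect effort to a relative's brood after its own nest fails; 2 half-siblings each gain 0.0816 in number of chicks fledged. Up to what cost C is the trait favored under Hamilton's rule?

0.0408

r to a half-sibling = 1/4 (half-sibs share one parent — one path of length 2: r = (1/2)^2 = 1/4).
Hamilton's rule: n·r·B > C, so the trait is favored while C < n·r·B = 2·0.25·0.0816 = 0.0408.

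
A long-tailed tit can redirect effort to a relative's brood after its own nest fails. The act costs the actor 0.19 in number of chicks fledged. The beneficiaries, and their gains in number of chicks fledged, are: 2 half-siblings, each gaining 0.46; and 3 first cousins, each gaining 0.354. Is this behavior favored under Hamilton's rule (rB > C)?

Yes

Hamilton's rule: the trait is favored when the sum of r·B over every recipient exceeds the actor's cost C.
r to a half-sibling = 1/4 (half-sibs share one parent — one path of length 2: r = (1/2)^2 = 1/4).
r to a first cousin = 0.125 (first cousins share one grandparent pair — two paths of length 4: r = 2·(1/2)^4 = 1/8).
Summing one r·B term per recipient: 2·0.25·0.46 + 3·0.125·0.354 = 0.36275.
0.36275 > 0.19: the indirect benefit exceeds the cost.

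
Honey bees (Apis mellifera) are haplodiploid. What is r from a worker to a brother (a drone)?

Her haploid brother carries none of their father's genes and a random half of their mother's genome; that half matches the maternal half of her own genome with probability 1/2: r = 1/2 · 1/2 = 1/4.

0.25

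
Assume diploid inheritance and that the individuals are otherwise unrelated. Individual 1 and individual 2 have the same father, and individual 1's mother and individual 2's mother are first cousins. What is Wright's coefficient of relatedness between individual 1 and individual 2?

0.28125

Relatedness sums over independent paths through distinct common ancestors.
Individual 1 and individual 2 are related in two ways: half-sibs through their shared father (r = 1/4) and second cousins through their mothers (r = 1/32).
r = 1/4 + 1/32 = 9/32 = 0.28125.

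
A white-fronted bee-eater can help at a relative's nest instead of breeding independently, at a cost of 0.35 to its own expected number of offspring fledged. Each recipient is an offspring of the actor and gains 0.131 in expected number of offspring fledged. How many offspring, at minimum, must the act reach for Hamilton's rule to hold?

r to an offspring = 1/2 (one parent–offspring link: r = (1/2)^1 = 1/2).
Hamilton's rule: n·r·B > C  ⇒  n > C/(r·B) = 0.35/(0.5·0.131) = 5.344.
The smallest integer exceeding 5.344 is 6.

6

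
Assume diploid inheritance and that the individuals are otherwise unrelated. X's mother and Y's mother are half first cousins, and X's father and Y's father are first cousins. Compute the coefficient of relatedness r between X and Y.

Relatedness sums over independent paths through distinct common ancestors.
X and Y are related in two ways: half second cousins through their mothers (r = 1/64) and second cousins through their fathers (r = 1/32).
r = 1/64 + 1/32 = 0.046875.

0.046875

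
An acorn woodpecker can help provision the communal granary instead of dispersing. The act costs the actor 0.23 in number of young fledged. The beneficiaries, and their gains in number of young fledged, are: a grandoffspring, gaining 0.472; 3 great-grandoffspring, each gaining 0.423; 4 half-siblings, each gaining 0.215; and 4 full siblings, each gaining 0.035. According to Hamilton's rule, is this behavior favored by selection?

Hamilton's rule: the trait is favored when the sum of r·B over every recipient exceeds the actor's cost C.
r to a grandoffspring = 0.25 (two parent–offspring links: r = (1/2)^2 = 1/4).
r to a great-grandoffspring = 0.125 (three parent–offspring links: r = (1/2)^3 = 1/8).
r to a half-sibling = 1/4 (half-sibs share one parent — one path of length 2: r = (1/2)^2 = 1/4).
r to a full sibling = 1/2 (full sibs share both parents — two paths of length 2: r = 2·(1/2)^2 = 1/2).
Summing one r·B term per recipient: 1·0.25·0.472 + 3·0.125·0.423 + 4·0.25·0.215 + 4·0.5·0.035 = 0.561625.
0.561625 > 0.23: the indirect benefit exceeds the cost.

Yes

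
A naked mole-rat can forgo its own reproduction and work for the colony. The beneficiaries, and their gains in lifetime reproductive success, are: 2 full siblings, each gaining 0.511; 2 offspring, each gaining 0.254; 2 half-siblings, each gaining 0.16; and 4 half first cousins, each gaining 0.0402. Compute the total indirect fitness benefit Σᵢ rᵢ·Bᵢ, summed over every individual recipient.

0.85505

r to a full sibling = 1/2 (full sibs share both parents — two paths of length 2: r = 2·(1/2)^2 = 1/2).
r to an offspring = 0.5 (one parent–offspring link: r = (1/2)^1 = 1/2).
r to a half-sibling = 1/4 (half-sibs share one parent — one path of length 2: r = (1/2)^2 = 1/4).
r to a half first cousin = 0.0625 (half first cousins share one grandparent — one path of length 4: r = (1/2)^4 = 1/16).
Summing one r·B term per recipient: 2·0.5·0.511 + 2·0.5·0.254 + 2·0.25·0.16 + 4·0.0625·0.0402 = 0.85505.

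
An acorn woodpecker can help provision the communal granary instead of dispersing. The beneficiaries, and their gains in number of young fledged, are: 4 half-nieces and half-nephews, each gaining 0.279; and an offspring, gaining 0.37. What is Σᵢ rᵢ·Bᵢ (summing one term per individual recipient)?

r to a half-niece or half-nephew = 1/8 (half-aunt/uncle↔niece/nephew: one path of length 3: r = (1/2)^3 = 1/8).
r to an offspring = 0.5 (one parent–offspring link: r = (1/2)^1 = 1/2).
Summing one r·B term per recipient: 4·0.125·0.279 + 1·0.5·0.37 = 0.3245.

0.3245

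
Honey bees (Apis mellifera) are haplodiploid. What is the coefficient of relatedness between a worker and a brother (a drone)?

Her haploid brother carries none of their father's genes and a random half of their mother's genome; that half matches the maternal half of her own genome with probability 1/2: r = 1/2 · 1/2 = 1/4.

0.25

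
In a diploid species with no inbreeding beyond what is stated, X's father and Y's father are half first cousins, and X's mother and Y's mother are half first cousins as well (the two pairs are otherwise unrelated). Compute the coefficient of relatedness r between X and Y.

With two independent routes of shared ancestry, r is the sum of the two contributions.
X and Y are related in two ways: half second cousins through their fathers (r = 1/64) and half second cousins through their mothers (r = 1/64).
r = 1/64 + 1/64 = 0.03125.

0.03125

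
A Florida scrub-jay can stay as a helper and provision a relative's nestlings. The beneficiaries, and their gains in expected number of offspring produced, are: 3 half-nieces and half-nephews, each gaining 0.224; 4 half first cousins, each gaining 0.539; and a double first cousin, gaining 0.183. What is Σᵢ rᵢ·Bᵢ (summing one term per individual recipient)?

0.2645

r to a half-niece or half-nephew = 1/8 (half-aunt/uncle↔niece/nephew: one path of length 3: r = (1/2)^3 = 1/8).
r to a half first cousin = 1/16 (half first cousins share one grandparent — one path of length 4: r = (1/2)^4 = 1/16).
r to a double first cousin = 0.25 (double first cousins share both grandparent pairs — four paths of length 4: r = 4·(1/2)^4 = 1/4).
Summing one r·B term per recipient: 3·0.125·0.224 + 4·0.0625·0.539 + 1·0.25·0.183 = 0.2645.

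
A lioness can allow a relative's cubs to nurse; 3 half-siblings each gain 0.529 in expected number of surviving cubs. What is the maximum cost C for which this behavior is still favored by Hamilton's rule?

r to a half-sibling = 1/4 (half-sibs share one parent — one path of length 2: r = (1/2)^2 = 1/4).
Hamilton's rule: n·r·B > C, so the trait is favored while C < n·r·B = 3·0.25·0.529 = 0.39675.

0.39675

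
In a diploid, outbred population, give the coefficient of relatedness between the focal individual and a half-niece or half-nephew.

0.125

Half-aunt/uncle↔niece/nephew: one path of length 3: r = (1/2)^3 = 1/8.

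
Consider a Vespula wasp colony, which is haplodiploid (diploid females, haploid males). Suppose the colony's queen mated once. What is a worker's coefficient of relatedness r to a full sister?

Haplodiploid full sisters inherit their father's entire haploid genome identically (contributing 1/2) and on average half of their mother's contribution (1/2 · 1/2 = 1/4); r = 1/2 + 1/4 = 3/4.

0.75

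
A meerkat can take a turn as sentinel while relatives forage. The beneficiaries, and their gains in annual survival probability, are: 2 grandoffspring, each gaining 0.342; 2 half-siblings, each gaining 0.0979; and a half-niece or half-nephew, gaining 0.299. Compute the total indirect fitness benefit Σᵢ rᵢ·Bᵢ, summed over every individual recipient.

0.257325

r to a grandoffspring = 1/4 (two parent–offspring links: r = (1/2)^2 = 1/4).
r to a half-sibling = 1/4 (half-sibs share one parent — one path of length 2: r = (1/2)^2 = 1/4).
r to a half-niece or half-nephew = 1/8 (half-aunt/uncle↔niece/nephew: one path of length 3: r = (1/2)^3 = 1/8).
Summing one r·B term per recipient: 2·0.25·0.342 + 2·0.25·0.0979 + 1·0.125·0.299 = 0.257325.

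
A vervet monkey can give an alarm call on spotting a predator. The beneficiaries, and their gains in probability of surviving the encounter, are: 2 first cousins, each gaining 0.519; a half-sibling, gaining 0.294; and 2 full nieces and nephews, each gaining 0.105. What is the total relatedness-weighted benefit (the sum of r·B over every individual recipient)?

r to a first cousin = 1/8 (first cousins share one grandparent pair — two paths of length 4: r = 2·(1/2)^4 = 1/8).
r to a half-sibling = 1/4 (half-sibs share one parent — one path of length 2: r = (1/2)^2 = 1/4).
r to a full niece or nephew = 1/4 (full aunt/uncle↔niece/nephew: two paths of length 3 through the shared grandparent pair: r = 2·(1/2)^3 = 1/4).
Summing one r·B term per recipient: 2·0.125·0.519 + 1·0.25·0.294 + 2·0.25·0.105 = 0.25575.

0.25575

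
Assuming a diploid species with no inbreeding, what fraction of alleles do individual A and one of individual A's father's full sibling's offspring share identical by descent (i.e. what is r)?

Each parent–offspring link contributes a factor of 1/2, and independent paths through distinct common ancestors add.
First cousins share one grandparent pair — two paths of length 4: r = 2·(1/2)^4 = 1/8.

0.125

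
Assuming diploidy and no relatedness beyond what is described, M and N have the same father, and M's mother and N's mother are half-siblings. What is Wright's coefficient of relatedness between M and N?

Independent pedigree routes through distinct common ancestors add.
M and N are related in two ways: half-sibs through their shared father (r = 1/4) and half first cousins through their mothers (r = 1/16).
r = 1/4 + 1/16 = 0.3125.

0.3125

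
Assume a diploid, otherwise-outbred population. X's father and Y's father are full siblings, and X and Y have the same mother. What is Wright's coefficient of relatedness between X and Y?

Independent pedigree routes through distinct common ancestors add.
X and Y are related in two ways: first cousins through their fathers (r = 1/8) and half-sibs through their shared mother (r = 1/4).
r = 1/8 + 1/4 = 0.375.

0.375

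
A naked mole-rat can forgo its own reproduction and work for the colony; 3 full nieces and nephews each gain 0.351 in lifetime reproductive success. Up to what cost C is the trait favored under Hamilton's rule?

r to a full niece or nephew = 1/4 (full aunt/uncle↔niece/nephew: two paths of length 3 through the shared grandparent pair: r = 2·(1/2)^3 = 1/4).
Hamilton's rule: n·r·B > C, so the trait is favored while C < n·r·B = 3·0.25·0.351 = 0.26325.

0.26325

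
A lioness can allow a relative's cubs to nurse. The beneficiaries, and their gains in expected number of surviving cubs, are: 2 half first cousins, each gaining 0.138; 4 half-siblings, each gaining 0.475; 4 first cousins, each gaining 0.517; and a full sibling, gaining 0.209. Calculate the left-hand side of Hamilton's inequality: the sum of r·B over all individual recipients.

r to a half first cousin = 1/16 (half first cousins share one grandparent — one path of length 4: r = (1/2)^4 = 1/16).
r to a half-sibling = 1/4 (half-sibs share one parent — one path of length 2: r = (1/2)^2 = 1/4).
r to a first cousin = 1/8 (first cousins share one grandparent pair — two paths of length 4: r = 2·(1/2)^4 = 1/8).
r to a full sibling = 1/2 (full sibs share both parents — two paths of length 2: r = 2·(1/2)^2 = 1/2).
Summing one r·B term per recipient: 2·0.0625·0.138 + 4·0.25·0.475 + 4·0.125·0.517 + 1·0.5·0.209 = 0.85525.

0.85525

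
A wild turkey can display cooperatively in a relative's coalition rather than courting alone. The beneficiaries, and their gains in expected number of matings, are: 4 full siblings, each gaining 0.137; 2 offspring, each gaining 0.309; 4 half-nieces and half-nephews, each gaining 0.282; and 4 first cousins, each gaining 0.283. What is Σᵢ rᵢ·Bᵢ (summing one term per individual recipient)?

0.8655

r to a full sibling = 0.5 (full sibs share both parents — two paths of length 2: r = 2·(1/2)^2 = 1/2).
r to an offspring = 1/2 (one parent–offspring link: r = (1/2)^1 = 1/2).
r to a half-niece or half-nephew = 1/8 (half-aunt/uncle↔niece/nephew: one path of length 3: r = (1/2)^3 = 1/8).
r to a first cousin = 0.125 (first cousins share one grandparent pair — two paths of length 4: r = 2·(1/2)^4 = 1/8).
Summing one r·B term per recipient: 4·0.5·0.137 + 2·0.5·0.309 + 4·0.125·0.282 + 4·0.125·0.283 = 0.8655.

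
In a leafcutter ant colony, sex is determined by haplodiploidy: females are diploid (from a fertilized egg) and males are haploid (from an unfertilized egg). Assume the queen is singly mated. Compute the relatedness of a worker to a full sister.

Haplodiploid full sisters inherit their father's entire haploid genome identically (contributing 1/2) and on average half of their mother's contribution (1/2 · 1/2 = 1/4); r = 1/2 + 1/4 = 3/4.

0.75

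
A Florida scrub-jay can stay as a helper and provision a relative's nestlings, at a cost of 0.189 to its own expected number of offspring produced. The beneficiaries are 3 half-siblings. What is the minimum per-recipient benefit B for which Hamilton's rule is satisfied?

r to a half-sibling = 0.25 (half-sibs share one parent — one path of length 2: r = (1/2)^2 = 1/4).
Hamilton's rule with n recipients of equal r: n·r·B > C, so B > C/(n·r) = 0.189/(3·0.25) = 0.252.

0.252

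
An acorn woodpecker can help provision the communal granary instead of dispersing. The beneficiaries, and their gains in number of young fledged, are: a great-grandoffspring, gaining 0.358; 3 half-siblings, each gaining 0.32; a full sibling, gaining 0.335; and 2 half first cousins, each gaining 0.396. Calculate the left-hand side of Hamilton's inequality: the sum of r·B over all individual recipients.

r to a great-grandoffspring = 0.125 (three parent–offspring links: r = (1/2)^3 = 1/8).
r to a half-sibling = 1/4 (half-sibs share one parent — one path of length 2: r = (1/2)^2 = 1/4).
r to a full sibling = 1/2 (full sibs share both parents — two paths of length 2: r = 2·(1/2)^2 = 1/2).
r to a half first cousin = 0.0625 (half first cousins share one grandparent — one path of length 4: r = (1/2)^4 = 1/16).
Summing one r·B term per recipient: 1·0.125·0.358 + 3·0.25·0.32 + 1·0.5·0.335 + 2·0.0625·0.396 = 0.50175.

0.50175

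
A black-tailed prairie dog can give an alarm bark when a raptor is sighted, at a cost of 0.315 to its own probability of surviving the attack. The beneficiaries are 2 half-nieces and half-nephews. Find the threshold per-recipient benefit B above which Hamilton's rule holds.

r to a half-niece or half-nephew = 0.125 (half-aunt/uncle↔niece/nephew: one path of length 3: r = (1/2)^3 = 1/8).
Hamilton's rule with n recipients of equal r: n·r·B > C, so B > C/(n·r) = 0.315/(2·0.125) = 1.26.

1.26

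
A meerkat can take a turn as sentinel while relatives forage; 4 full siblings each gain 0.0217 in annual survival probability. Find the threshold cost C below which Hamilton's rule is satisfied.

r to a full sibling = 1/2 (full sibs share both parents — two paths of length 2: r = 2·(1/2)^2 = 1/2).
Hamilton's rule: n·r·B > C, so the trait is favored while C < n·r·B = 4·0.5·0.0217 = 0.0434.

0.0434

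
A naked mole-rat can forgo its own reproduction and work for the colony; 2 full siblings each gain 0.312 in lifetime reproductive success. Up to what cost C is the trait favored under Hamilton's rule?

0.312

r to a full sibling = 1/2 (full sibs share both parents — two paths of length 2: r = 2·(1/2)^2 = 1/2).
Hamilton's rule: n·r·B > C, so the trait is favored while C < n·r·B = 2·0.5·0.312 = 0.312.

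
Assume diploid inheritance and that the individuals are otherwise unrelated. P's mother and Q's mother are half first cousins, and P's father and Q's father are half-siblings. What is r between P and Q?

Wright's path rule: contributions from independent ancestry routes add.
P and Q are related in two ways: half second cousins through their mothers (r = 1/64) and half first cousins through their fathers (r = 1/16).
r = 1/64 + 1/16 = 5/64 = 0.078125.

0.078125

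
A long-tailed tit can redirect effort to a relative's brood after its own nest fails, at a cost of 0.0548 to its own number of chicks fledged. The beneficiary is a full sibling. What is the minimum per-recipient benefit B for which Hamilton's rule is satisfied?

r to a full sibling = 0.5 (full sibs share both parents — two paths of length 2: r = 2·(1/2)^2 = 1/2).
Hamilton's rule with n recipients of equal r: n·r·B > C, so B > C/(n·r) = 0.0548/(1·0.5) = 0.1096.

0.1096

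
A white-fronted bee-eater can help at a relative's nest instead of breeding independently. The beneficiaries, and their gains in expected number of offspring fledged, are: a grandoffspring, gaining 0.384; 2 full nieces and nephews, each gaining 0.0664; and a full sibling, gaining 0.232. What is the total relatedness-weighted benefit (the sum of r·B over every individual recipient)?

r to a grandoffspring = 1/4 (two parent–offspring links: r = (1/2)^2 = 1/4).
r to a full niece or nephew = 1/4 (full aunt/uncle↔niece/nephew: two paths of length 3 through the shared grandparent pair: r = 2·(1/2)^3 = 1/4).
r to a full sibling = 1/2 (full sibs share both parents — two paths of length 2: r = 2·(1/2)^2 = 1/2).
Summing one r·B term per recipient: 1·0.25·0.384 + 2·0.25·0.0664 + 1·0.5·0.232 = 0.2452.

0.2452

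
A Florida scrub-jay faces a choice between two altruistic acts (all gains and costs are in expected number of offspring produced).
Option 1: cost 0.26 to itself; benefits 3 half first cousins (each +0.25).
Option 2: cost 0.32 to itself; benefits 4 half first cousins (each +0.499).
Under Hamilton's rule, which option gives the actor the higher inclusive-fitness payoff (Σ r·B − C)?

Option 2

Option 1: r to a half first cousin = 0.0625.
Option 1: Σ r·B − C = (3·0.0625·0.25) − 0.26 = -0.213125.
Option 2: r to a half first cousin = 0.0625.
Option 2: Σ r·B − C = (4·0.0625·0.499) − 0.32 = -0.19525.
Option 2 has the higher net inclusive-fitness payoff.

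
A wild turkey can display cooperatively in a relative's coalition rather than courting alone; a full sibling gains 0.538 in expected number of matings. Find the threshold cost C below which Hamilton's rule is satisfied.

0.269

r to a full sibling = 0.5 (full sibs share both parents — two paths of length 2: r = 2·(1/2)^2 = 1/2).
Hamilton's rule: n·r·B > C, so the trait is favored while C < n·r·B = 1·0.5·0.538 = 0.269.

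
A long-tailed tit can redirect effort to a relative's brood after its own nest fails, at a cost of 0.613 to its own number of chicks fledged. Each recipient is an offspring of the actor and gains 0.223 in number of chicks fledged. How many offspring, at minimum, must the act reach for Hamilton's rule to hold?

r to an offspring = 1/2 (one parent–offspring link: r = (1/2)^1 = 1/2).
Hamilton's rule: n·r·B > C  ⇒  n > C/(r·B) = 0.613/(0.5·0.223) = 5.498.
The smallest integer exceeding 5.498 is 6.

6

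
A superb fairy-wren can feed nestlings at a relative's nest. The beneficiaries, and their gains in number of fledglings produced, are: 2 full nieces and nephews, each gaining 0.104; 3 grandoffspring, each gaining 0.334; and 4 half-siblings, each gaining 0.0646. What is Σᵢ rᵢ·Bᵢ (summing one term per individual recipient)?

r to a full niece or nephew = 0.25 (full aunt/uncle↔niece/nephew: two paths of length 3 through the shared grandparent pair: r = 2·(1/2)^3 = 1/4).
r to a grandoffspring = 1/4 (two parent–offspring links: r = (1/2)^2 = 1/4).
r to a half-sibling = 0.25 (half-sibs share one parent — one path of length 2: r = (1/2)^2 = 1/4).
Summing one r·B term per recipient: 2·0.25·0.104 + 3·0.25·0.334 + 4·0.25·0.0646 = 0.3671.

0.3671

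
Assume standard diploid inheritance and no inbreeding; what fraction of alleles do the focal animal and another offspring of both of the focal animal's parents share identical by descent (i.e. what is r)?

0.5

Each parent–offspring link contributes a factor of 1/2, and independent paths through distinct common ancestors add.
Full sibs share both parents — two paths of length 2: r = 2·(1/2)^2 = 1/2.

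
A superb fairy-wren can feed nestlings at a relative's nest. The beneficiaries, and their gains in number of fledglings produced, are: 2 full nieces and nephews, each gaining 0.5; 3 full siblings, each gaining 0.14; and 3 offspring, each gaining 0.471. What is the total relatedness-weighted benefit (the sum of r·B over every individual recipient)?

r to a full niece or nephew = 0.25 (full aunt/uncle↔niece/nephew: two paths of length 3 through the shared grandparent pair: r = 2·(1/2)^3 = 1/4).
r to a full sibling = 0.5 (full sibs share both parents — two paths of length 2: r = 2·(1/2)^2 = 1/2).
r to an offspring = 1/2 (one parent–offspring link: r = (1/2)^1 = 1/2).
Summing one r·B term per recipient: 2·0.25·0.5 + 3·0.5·0.14 + 3·0.5·0.471 = 1.1665.

1.1665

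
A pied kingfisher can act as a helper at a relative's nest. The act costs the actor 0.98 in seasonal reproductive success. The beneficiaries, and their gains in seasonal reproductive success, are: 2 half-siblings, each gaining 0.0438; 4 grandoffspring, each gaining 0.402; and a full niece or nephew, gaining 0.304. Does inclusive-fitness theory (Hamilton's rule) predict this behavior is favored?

No

Hamilton's rule: the trait is favored when the sum of r·B over every recipient exceeds the actor's cost C.
r to a half-sibling = 1/4 (half-sibs share one parent — one path of length 2: r = (1/2)^2 = 1/4).
r to a grandoffspring = 1/4 (two parent–offspring links: r = (1/2)^2 = 1/4).
r to a full niece or nephew = 1/4 (full aunt/uncle↔niece/nephew: two paths of length 3 through the shared grandparent pair: r = 2·(1/2)^3 = 1/4).
Summing one r·B term per recipient: 2·0.25·0.0438 + 4·0.25·0.402 + 1·0.25·0.304 = 0.4999.
0.4999 < 0.98: the indirect benefit is less than the cost.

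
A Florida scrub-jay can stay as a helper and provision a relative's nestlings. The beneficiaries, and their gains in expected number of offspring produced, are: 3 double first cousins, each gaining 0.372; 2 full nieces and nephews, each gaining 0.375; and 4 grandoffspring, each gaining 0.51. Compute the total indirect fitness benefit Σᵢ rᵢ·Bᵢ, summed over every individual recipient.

0.9765

r to a double first cousin = 1/4 (double first cousins share both grandparent pairs — four paths of length 4: r = 4·(1/2)^4 = 1/4).
r to a full niece or nephew = 0.25 (full aunt/uncle↔niece/nephew: two paths of length 3 through the shared grandparent pair: r = 2·(1/2)^3 = 1/4).
r to a grandoffspring = 1/4 (two parent–offspring links: r = (1/2)^2 = 1/4).
Summing one r·B term per recipient: 3·0.25·0.372 + 2·0.25·0.375 + 4·0.25·0.51 = 0.9765.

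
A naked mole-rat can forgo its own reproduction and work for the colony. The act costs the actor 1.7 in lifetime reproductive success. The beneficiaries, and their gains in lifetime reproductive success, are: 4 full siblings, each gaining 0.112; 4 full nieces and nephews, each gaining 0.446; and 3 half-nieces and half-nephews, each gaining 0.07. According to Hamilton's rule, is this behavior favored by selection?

No

Hamilton's rule: the trait is favored when the sum of r·B over every recipient exceeds the actor's cost C.
r to a full sibling = 0.5 (full sibs share both parents — two paths of length 2: r = 2·(1/2)^2 = 1/2).
r to a full niece or nephew = 0.25 (full aunt/uncle↔niece/nephew: two paths of length 3 through the shared grandparent pair: r = 2·(1/2)^3 = 1/4).
r to a half-niece or half-nephew = 0.125 (half-aunt/uncle↔niece/nephew: one path of length 3: r = (1/2)^3 = 1/8).
Summing one r·B term per recipient: 4·0.5·0.112 + 4·0.25·0.446 + 3·0.125·0.07 = 0.69625.
0.69625 < 1.7: the indirect benefit is less than the cost.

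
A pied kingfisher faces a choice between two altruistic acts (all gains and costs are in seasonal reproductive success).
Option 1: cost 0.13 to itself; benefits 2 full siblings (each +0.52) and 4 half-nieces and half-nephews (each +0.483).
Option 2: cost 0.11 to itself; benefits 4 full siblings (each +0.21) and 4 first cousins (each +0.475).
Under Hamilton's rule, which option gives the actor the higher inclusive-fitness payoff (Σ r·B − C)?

Option 1

Option 1: r to a full sibling = 0.5.
Option 1: r to a half-niece or half-nephew = 0.125.
Option 1: Σ r·B − C = (2·0.5·0.52 + 4·0.125·0.483) − 0.13 = 0.6315.
Option 2: r to a full sibling = 0.5.
Option 2: r to a first cousin = 0.125.
Option 2: Σ r·B − C = (4·0.5·0.21 + 4·0.125·0.475) − 0.11 = 0.5475.
Option 1 has the higher net inclusive-fitness payoff.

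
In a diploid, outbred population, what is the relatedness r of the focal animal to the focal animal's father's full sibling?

0.25

Each parent–offspring link contributes a factor of 1/2, and independent paths through distinct common ancestors add.
Full aunt/uncle↔niece/nephew: two paths of length 3 through the shared grandparent pair: r = 2·(1/2)^3 = 1/4.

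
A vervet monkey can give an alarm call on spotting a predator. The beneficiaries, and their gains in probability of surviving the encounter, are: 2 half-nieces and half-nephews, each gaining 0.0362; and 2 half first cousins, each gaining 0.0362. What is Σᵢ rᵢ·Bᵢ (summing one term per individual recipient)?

r to a half-niece or half-nephew = 1/8 (half-aunt/uncle↔niece/nephew: one path of length 3: r = (1/2)^3 = 1/8).
r to a half first cousin = 1/16 (half first cousins share one grandparent — one path of length 4: r = (1/2)^4 = 1/16).
Summing one r·B term per recipient: 2·0.125·0.0362 + 2·0.0625·0.0362 = 0.013575.

0.013575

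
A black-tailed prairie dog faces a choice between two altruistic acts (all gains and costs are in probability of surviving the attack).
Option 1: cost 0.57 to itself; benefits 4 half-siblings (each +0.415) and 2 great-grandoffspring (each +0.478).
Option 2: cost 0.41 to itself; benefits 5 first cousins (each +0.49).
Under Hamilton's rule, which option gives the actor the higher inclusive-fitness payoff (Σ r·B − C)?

Option 1: r to a half-sibling = 0.25.
Option 1: r to a great-grandoffspring = 0.125.
Option 1: Σ r·B − C = (4·0.25·0.415 + 2·0.125·0.478) − 0.57 = -0.0355.
Option 2: r to a first cousin = 0.125.
Option 2: Σ r·B − C = (5·0.125·0.49) − 0.41 = -0.10375.
Option 1 has the higher net inclusive-fitness payoff.

Option 1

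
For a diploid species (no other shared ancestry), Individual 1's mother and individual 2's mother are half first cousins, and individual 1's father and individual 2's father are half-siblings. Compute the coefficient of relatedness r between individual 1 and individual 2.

0.078125

With two independent routes of shared ancestry, r is the sum of the two contributions.
Individual 1 and individual 2 are related in two ways: half second cousins through their mothers (r = 1/64) and half first cousins through their fathers (r = 1/16).
r = 1/64 + 1/16 = 5/64 = 0.078125.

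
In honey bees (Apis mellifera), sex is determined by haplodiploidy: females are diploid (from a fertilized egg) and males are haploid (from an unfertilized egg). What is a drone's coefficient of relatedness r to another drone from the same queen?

0.5

Haploid brothers each carry a random half of the queen's diploid genome, so on average they share half: r = 1/2.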